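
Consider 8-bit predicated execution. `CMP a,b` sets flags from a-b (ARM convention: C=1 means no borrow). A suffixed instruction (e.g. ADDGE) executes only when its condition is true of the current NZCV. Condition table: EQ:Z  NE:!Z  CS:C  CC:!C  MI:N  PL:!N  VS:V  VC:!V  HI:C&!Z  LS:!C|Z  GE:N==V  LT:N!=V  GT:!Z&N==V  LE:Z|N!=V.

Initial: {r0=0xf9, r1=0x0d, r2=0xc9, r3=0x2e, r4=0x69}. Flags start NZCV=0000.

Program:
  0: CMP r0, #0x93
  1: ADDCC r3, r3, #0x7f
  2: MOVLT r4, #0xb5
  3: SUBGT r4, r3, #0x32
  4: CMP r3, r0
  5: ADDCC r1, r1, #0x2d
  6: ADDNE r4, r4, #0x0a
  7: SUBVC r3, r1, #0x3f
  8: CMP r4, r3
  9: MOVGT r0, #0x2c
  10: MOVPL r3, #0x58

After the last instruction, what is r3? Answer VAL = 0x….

VAL = 0x58

[0] flags=0010 → (cmp)
[1] flags=0010 CC?F → skip
[2] flags=0010 LT?F → skip
[3] flags=0010 GT?T → r4=0xfc
[4] flags=0000 → (cmp)
[5] flags=0000 CC?T → r1=0x3a
[6] flags=0000 NE?T → r4=0x06
[7] flags=0000 VC?T → r3=0xfb
[8] flags=0000 → (cmp)
[9] flags=0000 GT?T → r0=0x2c
[10] flags=0000 PL?T → r3=0x58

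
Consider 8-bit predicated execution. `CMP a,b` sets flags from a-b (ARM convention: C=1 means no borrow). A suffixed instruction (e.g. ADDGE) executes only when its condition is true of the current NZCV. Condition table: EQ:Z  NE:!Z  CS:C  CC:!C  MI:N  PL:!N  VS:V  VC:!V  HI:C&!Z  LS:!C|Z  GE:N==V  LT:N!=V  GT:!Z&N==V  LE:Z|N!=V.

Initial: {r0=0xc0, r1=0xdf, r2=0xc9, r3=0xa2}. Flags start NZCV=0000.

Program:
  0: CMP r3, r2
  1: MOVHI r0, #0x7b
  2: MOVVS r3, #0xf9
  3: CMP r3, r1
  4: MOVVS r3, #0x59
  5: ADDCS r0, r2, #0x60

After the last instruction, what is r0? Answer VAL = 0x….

0: ✓ CMP  NZCV=1000
1: · MOVHI
2: · MOVVS
3: ✓ CMP  NZCV=1000
4: · MOVVS
5: · ADDCS

VAL = 0xc0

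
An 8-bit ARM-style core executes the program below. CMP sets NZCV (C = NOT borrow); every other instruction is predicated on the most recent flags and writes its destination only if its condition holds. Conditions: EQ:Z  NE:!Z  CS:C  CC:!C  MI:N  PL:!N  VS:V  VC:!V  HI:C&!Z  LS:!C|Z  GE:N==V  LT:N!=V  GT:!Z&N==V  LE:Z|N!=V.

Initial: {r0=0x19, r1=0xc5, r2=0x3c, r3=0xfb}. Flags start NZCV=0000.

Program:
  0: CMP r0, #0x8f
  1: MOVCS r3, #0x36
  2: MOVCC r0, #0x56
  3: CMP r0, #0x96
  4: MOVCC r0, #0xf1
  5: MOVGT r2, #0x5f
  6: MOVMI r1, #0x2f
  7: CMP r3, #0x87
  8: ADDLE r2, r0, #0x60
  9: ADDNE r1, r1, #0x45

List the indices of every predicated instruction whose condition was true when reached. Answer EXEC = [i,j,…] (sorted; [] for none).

EXEC = [2,4,5,6,9]

0: ✓ CMP  NZCV=1001
1: · MOVCS
2: ✓ MOVCC  r0←0x56
3: ✓ CMP  NZCV=1001
4: ✓ MOVCC  r0←0xf1
5: ✓ MOVGT  r2←0x5f
6: ✓ MOVMI  r1←0x2f
7: ✓ CMP  NZCV=0010
8: · ADDLE
9: ✓ ADDNE  r1←0x74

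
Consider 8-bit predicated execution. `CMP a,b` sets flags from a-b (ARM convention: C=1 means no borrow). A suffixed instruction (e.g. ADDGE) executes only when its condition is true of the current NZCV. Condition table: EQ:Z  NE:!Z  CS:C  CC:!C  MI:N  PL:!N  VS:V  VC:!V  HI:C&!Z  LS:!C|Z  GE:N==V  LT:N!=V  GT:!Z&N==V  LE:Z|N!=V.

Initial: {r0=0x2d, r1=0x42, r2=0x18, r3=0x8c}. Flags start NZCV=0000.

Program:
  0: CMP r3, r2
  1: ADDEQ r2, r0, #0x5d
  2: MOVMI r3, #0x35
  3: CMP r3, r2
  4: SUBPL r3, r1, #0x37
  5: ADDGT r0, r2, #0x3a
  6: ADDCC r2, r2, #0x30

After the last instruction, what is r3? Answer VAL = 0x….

VAL = 0x0b

[0] flags=0011 → (cmp)
[1] flags=0011 EQ?F → skip
[2] flags=0011 MI?F → skip
[3] flags=0011 → (cmp)
[4] flags=0011 PL?T → r3=0x0b
[5] flags=0011 GT?F → skip
[6] flags=0011 CC?F → skip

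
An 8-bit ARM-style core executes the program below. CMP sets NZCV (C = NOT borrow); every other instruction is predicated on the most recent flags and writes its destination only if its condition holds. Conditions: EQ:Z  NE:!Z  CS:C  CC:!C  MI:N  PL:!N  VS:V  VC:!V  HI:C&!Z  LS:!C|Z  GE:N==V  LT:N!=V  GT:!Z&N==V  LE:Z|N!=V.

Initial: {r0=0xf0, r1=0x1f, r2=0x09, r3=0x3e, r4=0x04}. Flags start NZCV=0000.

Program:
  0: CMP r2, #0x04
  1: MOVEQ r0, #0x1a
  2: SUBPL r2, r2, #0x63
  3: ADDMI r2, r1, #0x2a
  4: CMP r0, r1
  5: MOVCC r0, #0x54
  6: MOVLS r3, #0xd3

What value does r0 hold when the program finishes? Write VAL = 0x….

0: ✓ CMP  NZCV=0010
1: · MOVEQ
2: ✓ SUBPL  r2←0xa6
3: · ADDMI
4: ✓ CMP  NZCV=1010
5: · MOVCC
6: · MOVLS

VAL = 0xf0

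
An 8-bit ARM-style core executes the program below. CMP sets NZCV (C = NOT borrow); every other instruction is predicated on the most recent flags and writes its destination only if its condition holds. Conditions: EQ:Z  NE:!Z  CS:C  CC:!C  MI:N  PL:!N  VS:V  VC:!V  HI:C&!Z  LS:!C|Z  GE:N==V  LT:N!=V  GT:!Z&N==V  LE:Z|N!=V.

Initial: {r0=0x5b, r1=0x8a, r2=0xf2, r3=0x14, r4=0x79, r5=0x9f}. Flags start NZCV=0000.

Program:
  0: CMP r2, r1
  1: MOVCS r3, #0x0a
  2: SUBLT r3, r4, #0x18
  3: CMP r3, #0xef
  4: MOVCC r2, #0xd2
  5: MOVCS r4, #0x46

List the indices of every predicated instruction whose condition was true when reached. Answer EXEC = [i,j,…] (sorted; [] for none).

0: ✓ CMP  NZCV=0010
1: ✓ MOVCS  r3←0x0a
2: · SUBLT
3: ✓ CMP  NZCV=0000
4: ✓ MOVCC  r2←0xd2
5: · MOVCS

EXEC = [1,4]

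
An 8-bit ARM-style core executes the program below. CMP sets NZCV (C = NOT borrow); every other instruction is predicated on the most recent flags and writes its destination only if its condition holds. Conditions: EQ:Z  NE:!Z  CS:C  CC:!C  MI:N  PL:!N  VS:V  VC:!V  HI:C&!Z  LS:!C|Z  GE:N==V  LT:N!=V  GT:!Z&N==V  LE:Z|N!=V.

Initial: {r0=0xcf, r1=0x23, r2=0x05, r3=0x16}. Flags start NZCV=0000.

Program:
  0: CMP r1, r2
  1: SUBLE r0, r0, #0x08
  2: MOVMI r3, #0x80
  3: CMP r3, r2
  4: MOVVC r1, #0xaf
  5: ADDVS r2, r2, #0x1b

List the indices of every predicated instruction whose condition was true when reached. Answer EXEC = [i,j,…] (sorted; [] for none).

[0] flags=0010 → (cmp)
[1] flags=0010 LE?F → skip
[2] flags=0010 MI?F → skip
[3] flags=0010 → (cmp)
[4] flags=0010 VC?T → r1=0xaf
[5] flags=0010 VS?F → skip

EXEC = [4]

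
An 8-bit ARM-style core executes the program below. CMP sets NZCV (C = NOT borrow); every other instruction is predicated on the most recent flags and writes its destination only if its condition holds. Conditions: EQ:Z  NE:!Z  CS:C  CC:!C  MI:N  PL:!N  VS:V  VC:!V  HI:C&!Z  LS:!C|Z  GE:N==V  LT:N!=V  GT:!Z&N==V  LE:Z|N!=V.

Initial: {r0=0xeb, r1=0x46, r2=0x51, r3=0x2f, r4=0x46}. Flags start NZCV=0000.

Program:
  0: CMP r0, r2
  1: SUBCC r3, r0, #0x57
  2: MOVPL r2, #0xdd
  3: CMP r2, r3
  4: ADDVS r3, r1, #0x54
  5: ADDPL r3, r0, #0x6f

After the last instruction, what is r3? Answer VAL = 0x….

VAL = 0x5a

0: ✓ CMP  NZCV=1010
1: · SUBCC
2: · MOVPL
3: ✓ CMP  NZCV=0010
4: · ADDVS
5: ✓ ADDPL  r3←0x5a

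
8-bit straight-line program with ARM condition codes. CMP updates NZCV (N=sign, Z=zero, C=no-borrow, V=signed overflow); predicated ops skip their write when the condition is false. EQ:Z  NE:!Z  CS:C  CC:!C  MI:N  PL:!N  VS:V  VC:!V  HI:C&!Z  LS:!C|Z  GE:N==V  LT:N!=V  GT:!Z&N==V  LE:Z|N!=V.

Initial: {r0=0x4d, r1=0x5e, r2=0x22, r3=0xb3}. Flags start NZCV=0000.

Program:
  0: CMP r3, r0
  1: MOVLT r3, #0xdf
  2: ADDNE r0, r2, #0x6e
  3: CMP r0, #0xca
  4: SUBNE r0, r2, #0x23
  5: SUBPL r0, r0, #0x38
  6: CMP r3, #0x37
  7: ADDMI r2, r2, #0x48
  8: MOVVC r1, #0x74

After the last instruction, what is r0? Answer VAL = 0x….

VAL = 0xff

[0] flags=0011 → (cmp)
[1] flags=0011 LT?T → r3=0xdf
[2] flags=0011 NE?T → r0=0x90
[3] flags=1000 → (cmp)
[4] flags=1000 NE?T → r0=0xff
[5] flags=1000 PL?F → skip
[6] flags=1010 → (cmp)
[7] flags=1010 MI?T → r2=0x6a
[8] flags=1010 VC?T → r1=0x74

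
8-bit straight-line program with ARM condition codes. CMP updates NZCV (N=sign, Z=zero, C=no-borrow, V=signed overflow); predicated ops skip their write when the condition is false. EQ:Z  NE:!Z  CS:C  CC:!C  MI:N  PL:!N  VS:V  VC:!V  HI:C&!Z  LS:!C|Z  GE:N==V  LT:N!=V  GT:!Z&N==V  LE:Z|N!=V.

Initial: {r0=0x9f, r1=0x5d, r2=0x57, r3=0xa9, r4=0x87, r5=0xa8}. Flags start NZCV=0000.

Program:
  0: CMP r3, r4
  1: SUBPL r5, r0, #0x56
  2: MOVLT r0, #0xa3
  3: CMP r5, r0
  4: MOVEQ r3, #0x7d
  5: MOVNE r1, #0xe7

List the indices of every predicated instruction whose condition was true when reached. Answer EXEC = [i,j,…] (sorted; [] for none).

0: ✓ CMP  NZCV=0010
1: ✓ SUBPL  r5←0x49
2: · MOVLT
3: ✓ CMP  NZCV=1001
4: · MOVEQ
5: ✓ MOVNE  r1←0xe7

EXEC = [1,5]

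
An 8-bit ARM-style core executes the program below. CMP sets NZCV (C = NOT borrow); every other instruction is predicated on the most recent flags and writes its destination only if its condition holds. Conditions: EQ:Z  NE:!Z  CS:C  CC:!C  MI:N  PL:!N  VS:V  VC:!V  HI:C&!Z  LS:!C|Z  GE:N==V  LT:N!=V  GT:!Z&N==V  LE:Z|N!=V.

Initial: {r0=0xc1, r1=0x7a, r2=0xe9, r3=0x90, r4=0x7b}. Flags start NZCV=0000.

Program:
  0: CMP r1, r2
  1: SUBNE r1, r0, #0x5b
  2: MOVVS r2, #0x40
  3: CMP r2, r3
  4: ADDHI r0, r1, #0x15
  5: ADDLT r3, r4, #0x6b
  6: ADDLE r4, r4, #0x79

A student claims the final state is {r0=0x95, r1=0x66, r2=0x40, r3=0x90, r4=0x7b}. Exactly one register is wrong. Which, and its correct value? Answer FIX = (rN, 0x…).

FIX = (r0, 0xc1)

0: ✓ CMP  NZCV=1001
1: ✓ SUBNE  r1←0x66
2: ✓ MOVVS  r2←0x40
3: ✓ CMP  NZCV=1001
4: · ADDHI
5: · ADDLT
6: · ADDLE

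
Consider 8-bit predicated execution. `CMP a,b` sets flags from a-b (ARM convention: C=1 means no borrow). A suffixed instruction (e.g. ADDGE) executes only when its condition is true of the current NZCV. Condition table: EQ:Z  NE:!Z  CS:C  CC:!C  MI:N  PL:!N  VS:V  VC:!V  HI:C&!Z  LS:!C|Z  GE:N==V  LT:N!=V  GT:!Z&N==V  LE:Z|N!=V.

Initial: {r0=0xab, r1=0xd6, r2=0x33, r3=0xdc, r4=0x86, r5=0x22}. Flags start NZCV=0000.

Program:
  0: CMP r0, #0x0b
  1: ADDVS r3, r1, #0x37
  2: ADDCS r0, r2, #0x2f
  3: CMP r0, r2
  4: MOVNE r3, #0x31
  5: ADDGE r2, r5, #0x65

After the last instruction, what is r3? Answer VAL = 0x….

0: ✓ CMP  NZCV=1010
1: · ADDVS
2: ✓ ADDCS  r0←0x62
3: ✓ CMP  NZCV=0010
4: ✓ MOVNE  r3←0x31
5: ✓ ADDGE  r2←0x87

VAL = 0x31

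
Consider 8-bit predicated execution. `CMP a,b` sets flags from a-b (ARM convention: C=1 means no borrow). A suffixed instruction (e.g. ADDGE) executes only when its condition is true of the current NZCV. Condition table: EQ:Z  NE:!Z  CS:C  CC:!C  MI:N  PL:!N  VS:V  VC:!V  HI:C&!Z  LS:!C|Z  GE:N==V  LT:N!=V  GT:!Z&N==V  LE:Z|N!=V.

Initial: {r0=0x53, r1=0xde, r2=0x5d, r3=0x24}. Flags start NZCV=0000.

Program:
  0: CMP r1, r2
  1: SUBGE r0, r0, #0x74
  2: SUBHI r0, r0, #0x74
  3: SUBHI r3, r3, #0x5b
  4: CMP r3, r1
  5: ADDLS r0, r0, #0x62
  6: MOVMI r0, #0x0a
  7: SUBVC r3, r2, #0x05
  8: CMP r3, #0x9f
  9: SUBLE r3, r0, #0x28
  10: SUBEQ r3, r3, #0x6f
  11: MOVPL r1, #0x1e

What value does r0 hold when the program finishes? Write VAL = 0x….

0: ✓ CMP  NZCV=1010
1: · SUBGE
2: ✓ SUBHI  r0←0xdf
3: ✓ SUBHI  r3←0xc9
4: ✓ CMP  NZCV=1000
5: ✓ ADDLS  r0←0x41
6: ✓ MOVMI  r0←0x0a
7: ✓ SUBVC  r3←0x58
8: ✓ CMP  NZCV=1001
9: · SUBLE
10: · SUBEQ
11: · MOVPL

VAL = 0x0a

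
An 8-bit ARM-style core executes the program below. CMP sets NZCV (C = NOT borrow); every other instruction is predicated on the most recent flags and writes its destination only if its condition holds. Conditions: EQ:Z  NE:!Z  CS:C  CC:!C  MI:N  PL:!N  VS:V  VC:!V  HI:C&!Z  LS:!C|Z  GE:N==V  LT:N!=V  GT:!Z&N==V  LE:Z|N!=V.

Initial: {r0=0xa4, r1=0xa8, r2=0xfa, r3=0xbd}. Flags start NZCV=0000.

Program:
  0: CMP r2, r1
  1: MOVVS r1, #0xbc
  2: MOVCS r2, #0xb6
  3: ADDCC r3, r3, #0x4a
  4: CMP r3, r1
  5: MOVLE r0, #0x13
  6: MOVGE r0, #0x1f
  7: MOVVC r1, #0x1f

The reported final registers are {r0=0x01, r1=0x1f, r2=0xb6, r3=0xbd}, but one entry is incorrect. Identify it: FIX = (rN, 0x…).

FIX = (r0, 0x1f)

[0] flags=0010 → (cmp)
[1] flags=0010 VS?F → skip
[2] flags=0010 CS?T → r2=0xb6
[3] flags=0010 CC?F → skip
[4] flags=0010 → (cmp)
[5] flags=0010 LE?F → skip
[6] flags=0010 GE?T → r0=0x1f
[7] flags=0010 VC?T → r1=0x1f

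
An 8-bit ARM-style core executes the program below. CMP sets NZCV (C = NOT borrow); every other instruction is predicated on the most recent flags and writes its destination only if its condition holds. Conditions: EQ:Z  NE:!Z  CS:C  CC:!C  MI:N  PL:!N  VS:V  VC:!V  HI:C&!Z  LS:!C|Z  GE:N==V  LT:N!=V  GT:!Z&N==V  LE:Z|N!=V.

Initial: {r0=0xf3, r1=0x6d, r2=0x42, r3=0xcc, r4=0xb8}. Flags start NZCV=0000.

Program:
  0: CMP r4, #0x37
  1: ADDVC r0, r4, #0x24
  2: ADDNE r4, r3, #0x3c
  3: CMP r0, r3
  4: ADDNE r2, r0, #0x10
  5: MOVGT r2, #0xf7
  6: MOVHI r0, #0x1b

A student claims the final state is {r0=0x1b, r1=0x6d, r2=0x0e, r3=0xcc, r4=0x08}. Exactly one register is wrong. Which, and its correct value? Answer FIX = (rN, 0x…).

[0] flags=1010 → (cmp)
[1] flags=1010 VC?T → r0=0xdc
[2] flags=1010 NE?T → r4=0x08
[3] flags=0010 → (cmp)
[4] flags=0010 NE?T → r2=0xec
[5] flags=0010 GT?T → r2=0xf7
[6] flags=0010 HI?T → r0=0x1b

FIX = (r2, 0xf7)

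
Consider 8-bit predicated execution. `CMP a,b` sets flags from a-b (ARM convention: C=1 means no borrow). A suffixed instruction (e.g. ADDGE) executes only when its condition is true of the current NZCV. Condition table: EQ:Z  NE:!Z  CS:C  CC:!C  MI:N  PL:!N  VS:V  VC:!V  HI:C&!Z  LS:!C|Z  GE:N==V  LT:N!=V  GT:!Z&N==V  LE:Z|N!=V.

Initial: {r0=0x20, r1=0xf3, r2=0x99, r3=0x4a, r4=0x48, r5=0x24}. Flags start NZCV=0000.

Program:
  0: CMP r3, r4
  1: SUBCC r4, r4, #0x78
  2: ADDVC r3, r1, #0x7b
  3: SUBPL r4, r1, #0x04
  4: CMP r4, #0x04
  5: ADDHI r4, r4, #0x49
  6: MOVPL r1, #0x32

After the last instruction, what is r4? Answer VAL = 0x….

0: ✓ CMP  NZCV=0010
1: · SUBCC
2: ✓ ADDVC  r3←0x6e
3: ✓ SUBPL  r4←0xef
4: ✓ CMP  NZCV=1010
5: ✓ ADDHI  r4←0x38
6: · MOVPL

VAL = 0x38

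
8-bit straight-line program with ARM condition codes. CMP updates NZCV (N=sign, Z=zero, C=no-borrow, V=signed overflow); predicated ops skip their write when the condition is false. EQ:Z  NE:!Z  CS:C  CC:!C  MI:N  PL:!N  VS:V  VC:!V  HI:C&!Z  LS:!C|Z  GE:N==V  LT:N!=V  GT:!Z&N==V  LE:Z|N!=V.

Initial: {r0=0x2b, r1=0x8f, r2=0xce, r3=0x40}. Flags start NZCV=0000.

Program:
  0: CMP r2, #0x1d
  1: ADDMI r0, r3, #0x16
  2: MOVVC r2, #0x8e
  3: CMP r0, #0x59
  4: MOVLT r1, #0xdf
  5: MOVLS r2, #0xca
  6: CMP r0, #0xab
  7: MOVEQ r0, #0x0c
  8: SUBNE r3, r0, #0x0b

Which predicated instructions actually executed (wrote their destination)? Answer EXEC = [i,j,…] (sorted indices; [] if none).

EXEC = [1,2,4,5,8]

0: ✓ CMP  NZCV=1010
1: ✓ ADDMI  r0←0x56
2: ✓ MOVVC  r2←0x8e
3: ✓ CMP  NZCV=1000
4: ✓ MOVLT  r1←0xdf
5: ✓ MOVLS  r2←0xca
6: ✓ CMP  NZCV=1001
7: · MOVEQ
8: ✓ SUBNE  r3←0x4b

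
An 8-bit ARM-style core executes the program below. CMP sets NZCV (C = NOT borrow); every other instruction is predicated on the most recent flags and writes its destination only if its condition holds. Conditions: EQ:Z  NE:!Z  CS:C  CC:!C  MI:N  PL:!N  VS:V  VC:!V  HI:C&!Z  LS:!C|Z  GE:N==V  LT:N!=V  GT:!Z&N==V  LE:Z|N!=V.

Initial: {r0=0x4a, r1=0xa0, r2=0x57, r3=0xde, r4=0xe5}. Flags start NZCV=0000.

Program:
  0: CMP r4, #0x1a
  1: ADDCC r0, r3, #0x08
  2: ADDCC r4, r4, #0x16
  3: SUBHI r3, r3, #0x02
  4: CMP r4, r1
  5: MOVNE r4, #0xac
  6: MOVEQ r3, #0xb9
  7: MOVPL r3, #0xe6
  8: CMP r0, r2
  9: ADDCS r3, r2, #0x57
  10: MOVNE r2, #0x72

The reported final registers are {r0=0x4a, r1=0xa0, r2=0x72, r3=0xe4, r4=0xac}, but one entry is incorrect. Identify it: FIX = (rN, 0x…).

FIX = (r3, 0xe6)

[0] flags=1010 → (cmp)
[1] flags=1010 CC?F → skip
[2] flags=1010 CC?F → skip
[3] flags=1010 HI?T → r3=0xdc
[4] flags=0010 → (cmp)
[5] flags=0010 NE?T → r4=0xac
[6] flags=0010 EQ?F → skip
[7] flags=0010 PL?T → r3=0xe6
[8] flags=1000 → (cmp)
[9] flags=1000 CS?F → skip
[10] flags=1000 NE?T → r2=0x72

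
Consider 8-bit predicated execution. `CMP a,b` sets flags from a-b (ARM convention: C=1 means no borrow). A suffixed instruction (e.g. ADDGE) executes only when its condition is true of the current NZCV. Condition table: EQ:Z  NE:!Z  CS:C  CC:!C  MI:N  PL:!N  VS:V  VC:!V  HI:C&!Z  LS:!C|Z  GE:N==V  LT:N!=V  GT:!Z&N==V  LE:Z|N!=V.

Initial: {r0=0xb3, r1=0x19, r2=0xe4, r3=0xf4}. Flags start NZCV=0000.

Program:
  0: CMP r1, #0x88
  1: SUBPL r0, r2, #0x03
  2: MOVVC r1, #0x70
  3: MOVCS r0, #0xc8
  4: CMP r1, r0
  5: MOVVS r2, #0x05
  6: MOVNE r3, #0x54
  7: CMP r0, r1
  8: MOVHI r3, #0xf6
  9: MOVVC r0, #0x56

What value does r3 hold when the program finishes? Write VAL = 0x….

[0] flags=1001 → (cmp)
[1] flags=1001 PL?F → skip
[2] flags=1001 VC?F → skip
[3] flags=1001 CS?F → skip
[4] flags=0000 → (cmp)
[5] flags=0000 VS?F → skip
[6] flags=0000 NE?T → r3=0x54
[7] flags=1010 → (cmp)
[8] flags=1010 HI?T → r3=0xf6
[9] flags=1010 VC?T → r0=0x56

VAL = 0xf6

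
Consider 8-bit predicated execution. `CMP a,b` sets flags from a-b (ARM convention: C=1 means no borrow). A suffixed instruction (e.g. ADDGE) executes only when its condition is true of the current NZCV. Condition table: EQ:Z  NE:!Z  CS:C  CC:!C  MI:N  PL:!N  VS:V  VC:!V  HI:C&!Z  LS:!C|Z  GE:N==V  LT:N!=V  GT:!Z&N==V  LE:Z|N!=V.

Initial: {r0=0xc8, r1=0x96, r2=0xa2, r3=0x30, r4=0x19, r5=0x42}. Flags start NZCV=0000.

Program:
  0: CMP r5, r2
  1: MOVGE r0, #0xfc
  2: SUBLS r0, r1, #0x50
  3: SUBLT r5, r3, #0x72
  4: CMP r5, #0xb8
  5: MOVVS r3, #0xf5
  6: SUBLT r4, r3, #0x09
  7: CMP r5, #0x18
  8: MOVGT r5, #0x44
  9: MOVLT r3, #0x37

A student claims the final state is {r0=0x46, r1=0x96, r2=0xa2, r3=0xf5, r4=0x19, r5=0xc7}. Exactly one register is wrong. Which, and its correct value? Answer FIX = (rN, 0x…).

FIX = (r5, 0x44)

0: ✓ CMP  NZCV=1001
1: ✓ MOVGE  r0←0xfc
2: ✓ SUBLS  r0←0x46
3: · SUBLT
4: ✓ CMP  NZCV=1001
5: ✓ MOVVS  r3←0xf5
6: · SUBLT
7: ✓ CMP  NZCV=0010
8: ✓ MOVGT  r5←0x44
9: · MOVLT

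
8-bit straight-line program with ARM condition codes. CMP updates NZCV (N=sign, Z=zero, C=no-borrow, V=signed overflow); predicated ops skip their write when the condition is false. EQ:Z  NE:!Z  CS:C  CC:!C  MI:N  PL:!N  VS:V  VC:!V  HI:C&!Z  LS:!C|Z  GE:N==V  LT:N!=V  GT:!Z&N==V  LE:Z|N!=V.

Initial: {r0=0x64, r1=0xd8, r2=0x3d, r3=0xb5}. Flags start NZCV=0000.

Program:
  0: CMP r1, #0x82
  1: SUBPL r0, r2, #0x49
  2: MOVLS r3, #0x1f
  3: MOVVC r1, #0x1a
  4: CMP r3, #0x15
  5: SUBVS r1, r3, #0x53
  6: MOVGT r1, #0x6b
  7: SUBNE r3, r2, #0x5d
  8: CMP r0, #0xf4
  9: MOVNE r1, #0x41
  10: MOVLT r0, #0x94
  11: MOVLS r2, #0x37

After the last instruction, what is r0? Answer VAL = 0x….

0: ✓ CMP  NZCV=0010
1: ✓ SUBPL  r0←0xf4
2: · MOVLS
3: ✓ MOVVC  r1←0x1a
4: ✓ CMP  NZCV=1010
5: · SUBVS
6: · MOVGT
7: ✓ SUBNE  r3←0xe0
8: ✓ CMP  NZCV=0110
9: · MOVNE
10: · MOVLT
11: ✓ MOVLS  r2←0x37

VAL = 0xf4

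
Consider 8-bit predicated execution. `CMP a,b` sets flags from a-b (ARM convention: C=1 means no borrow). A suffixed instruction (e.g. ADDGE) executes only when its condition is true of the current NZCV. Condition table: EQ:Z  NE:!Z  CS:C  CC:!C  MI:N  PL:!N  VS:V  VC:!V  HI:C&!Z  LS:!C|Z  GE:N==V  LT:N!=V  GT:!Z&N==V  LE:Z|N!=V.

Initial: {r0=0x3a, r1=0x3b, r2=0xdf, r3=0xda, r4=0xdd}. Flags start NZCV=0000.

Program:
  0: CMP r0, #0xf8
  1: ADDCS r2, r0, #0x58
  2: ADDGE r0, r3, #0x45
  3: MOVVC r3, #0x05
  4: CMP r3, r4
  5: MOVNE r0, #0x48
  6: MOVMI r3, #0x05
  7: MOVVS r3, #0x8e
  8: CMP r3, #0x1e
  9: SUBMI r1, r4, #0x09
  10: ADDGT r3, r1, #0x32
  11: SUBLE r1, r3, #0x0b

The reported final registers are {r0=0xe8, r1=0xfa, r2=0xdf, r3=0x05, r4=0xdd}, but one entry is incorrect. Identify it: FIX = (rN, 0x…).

FIX = (r0, 0x48)

0: ✓ CMP  NZCV=0000
1: · ADDCS
2: ✓ ADDGE  r0←0x1f
3: ✓ MOVVC  r3←0x05
4: ✓ CMP  NZCV=0000
5: ✓ MOVNE  r0←0x48
6: · MOVMI
7: · MOVVS
8: ✓ CMP  NZCV=1000
9: ✓ SUBMI  r1←0xd4
10: · ADDGT
11: ✓ SUBLE  r1←0xfa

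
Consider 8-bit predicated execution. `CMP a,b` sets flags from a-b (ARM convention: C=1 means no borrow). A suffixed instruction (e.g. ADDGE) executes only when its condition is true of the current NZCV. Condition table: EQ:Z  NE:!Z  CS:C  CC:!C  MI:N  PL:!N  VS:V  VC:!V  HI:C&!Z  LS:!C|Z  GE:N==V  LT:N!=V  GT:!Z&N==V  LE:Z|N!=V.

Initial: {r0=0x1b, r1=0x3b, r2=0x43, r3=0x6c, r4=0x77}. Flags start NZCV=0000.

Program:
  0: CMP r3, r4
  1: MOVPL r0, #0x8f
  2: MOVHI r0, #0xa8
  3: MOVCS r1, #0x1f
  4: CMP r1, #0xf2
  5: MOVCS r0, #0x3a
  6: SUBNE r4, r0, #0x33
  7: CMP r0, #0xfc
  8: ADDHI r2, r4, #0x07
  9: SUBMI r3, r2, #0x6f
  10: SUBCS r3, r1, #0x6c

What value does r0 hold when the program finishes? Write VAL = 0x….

[0] flags=1000 → (cmp)
[1] flags=1000 PL?F → skip
[2] flags=1000 HI?F → skip
[3] flags=1000 CS?F → skip
[4] flags=0000 → (cmp)
[5] flags=0000 CS?F → skip
[6] flags=0000 NE?T → r4=0xe8
[7] flags=0000 → (cmp)
[8] flags=0000 HI?F → skip
[9] flags=0000 MI?F → skip
[10] flags=0000 CS?F → skip

VAL = 0x1b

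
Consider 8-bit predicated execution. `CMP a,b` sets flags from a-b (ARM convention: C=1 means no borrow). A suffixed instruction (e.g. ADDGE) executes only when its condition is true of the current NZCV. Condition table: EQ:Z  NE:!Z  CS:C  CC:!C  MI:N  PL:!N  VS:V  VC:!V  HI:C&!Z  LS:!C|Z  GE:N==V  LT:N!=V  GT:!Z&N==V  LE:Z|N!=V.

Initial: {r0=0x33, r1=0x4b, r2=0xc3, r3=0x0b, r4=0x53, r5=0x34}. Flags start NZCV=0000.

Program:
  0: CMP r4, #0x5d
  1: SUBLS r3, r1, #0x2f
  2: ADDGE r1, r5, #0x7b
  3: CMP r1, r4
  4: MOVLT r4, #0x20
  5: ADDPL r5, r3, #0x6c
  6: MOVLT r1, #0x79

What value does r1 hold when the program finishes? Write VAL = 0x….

VAL = 0x79

[0] flags=1000 → (cmp)
[1] flags=1000 LS?T → r3=0x1c
[2] flags=1000 GE?F → skip
[3] flags=1000 → (cmp)
[4] flags=1000 LT?T → r4=0x20
[5] flags=1000 PL?F → skip
[6] flags=1000 LT?T → r1=0x79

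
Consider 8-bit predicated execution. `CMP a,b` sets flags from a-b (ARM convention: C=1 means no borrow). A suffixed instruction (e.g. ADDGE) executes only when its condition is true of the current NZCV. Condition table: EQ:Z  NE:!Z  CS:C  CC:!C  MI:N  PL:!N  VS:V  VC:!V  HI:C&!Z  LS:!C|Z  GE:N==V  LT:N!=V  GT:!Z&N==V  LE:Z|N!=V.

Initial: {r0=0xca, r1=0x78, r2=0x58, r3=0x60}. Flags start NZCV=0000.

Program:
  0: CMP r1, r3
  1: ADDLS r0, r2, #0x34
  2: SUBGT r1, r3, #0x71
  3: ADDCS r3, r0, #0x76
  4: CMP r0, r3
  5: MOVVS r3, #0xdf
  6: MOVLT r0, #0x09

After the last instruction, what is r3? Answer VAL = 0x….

VAL = 0x40

[0] flags=0010 → (cmp)
[1] flags=0010 LS?F → skip
[2] flags=0010 GT?T → r1=0xef
[3] flags=0010 CS?T → r3=0x40
[4] flags=1010 → (cmp)
[5] flags=1010 VS?F → skip
[6] flags=1010 LT?T → r0=0x09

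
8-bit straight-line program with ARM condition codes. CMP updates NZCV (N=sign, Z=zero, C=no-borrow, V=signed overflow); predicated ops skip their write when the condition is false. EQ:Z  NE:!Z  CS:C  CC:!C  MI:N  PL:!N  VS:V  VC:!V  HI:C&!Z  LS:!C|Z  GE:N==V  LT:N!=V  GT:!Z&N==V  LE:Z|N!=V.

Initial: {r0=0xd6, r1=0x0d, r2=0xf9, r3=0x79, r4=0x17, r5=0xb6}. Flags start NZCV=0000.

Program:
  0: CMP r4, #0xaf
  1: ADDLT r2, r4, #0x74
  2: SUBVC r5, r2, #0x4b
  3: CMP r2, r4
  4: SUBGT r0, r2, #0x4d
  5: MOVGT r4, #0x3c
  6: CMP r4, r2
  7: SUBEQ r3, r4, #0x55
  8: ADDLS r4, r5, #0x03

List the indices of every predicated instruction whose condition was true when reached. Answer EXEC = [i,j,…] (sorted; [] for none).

EXEC = [2,8]

[0] flags=0000 → (cmp)
[1] flags=0000 LT?F → skip
[2] flags=0000 VC?T → r5=0xae
[3] flags=1010 → (cmp)
[4] flags=1010 GT?F → skip
[5] flags=1010 GT?F → skip
[6] flags=0000 → (cmp)
[7] flags=0000 EQ?F → skip
[8] flags=0000 LS?T → r4=0xb1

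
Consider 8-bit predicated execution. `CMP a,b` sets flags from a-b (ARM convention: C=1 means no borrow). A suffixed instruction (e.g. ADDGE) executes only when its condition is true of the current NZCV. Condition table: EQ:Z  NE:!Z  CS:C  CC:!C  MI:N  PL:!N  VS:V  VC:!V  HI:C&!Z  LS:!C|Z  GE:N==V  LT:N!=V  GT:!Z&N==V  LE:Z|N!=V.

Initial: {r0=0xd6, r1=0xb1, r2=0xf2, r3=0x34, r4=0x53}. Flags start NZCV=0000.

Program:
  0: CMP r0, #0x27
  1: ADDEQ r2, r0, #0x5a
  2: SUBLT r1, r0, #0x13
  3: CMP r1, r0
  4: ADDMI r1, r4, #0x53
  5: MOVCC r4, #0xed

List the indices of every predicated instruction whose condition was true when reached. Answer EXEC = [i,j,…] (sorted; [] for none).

[0] flags=1010 → (cmp)
[1] flags=1010 EQ?F → skip
[2] flags=1010 LT?T → r1=0xc3
[3] flags=1000 → (cmp)
[4] flags=1000 MI?T → r1=0xa6
[5] flags=1000 CC?T → r4=0xed

EXEC = [2,4,5]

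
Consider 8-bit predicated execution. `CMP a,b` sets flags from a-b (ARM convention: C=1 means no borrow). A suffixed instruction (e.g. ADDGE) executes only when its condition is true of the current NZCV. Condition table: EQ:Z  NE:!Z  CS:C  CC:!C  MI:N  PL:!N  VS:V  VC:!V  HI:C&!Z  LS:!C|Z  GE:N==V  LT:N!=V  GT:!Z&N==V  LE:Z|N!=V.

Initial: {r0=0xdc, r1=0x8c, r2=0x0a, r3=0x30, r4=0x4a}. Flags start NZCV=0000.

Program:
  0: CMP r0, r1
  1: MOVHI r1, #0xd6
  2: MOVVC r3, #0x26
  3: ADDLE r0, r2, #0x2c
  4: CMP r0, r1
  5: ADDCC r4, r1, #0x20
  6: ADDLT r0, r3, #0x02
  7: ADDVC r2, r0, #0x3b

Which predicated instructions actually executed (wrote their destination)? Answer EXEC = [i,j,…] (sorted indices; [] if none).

EXEC = [1,2,7]

0: ✓ CMP  NZCV=0010
1: ✓ MOVHI  r1←0xd6
2: ✓ MOVVC  r3←0x26
3: · ADDLE
4: ✓ CMP  NZCV=0010
5: · ADDCC
6: · ADDLT
7: ✓ ADDVC  r2←0x17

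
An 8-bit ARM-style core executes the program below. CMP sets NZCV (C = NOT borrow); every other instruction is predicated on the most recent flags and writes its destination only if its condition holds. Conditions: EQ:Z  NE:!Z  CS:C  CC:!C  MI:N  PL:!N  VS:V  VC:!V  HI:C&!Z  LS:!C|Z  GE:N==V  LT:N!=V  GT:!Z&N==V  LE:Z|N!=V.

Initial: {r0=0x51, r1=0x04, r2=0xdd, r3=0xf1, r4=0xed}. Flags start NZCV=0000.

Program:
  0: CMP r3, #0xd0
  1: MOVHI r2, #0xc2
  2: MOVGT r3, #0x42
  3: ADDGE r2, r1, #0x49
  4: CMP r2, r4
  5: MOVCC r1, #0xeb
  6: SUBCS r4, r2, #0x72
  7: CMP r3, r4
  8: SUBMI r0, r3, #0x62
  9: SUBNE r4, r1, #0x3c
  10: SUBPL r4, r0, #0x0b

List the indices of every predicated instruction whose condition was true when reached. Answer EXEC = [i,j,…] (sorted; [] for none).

EXEC = [1,2,3,5,9,10]

0: ✓ CMP  NZCV=0010
1: ✓ MOVHI  r2←0xc2
2: ✓ MOVGT  r3←0x42
3: ✓ ADDGE  r2←0x4d
4: ✓ CMP  NZCV=0000
5: ✓ MOVCC  r1←0xeb
6: · SUBCS
7: ✓ CMP  NZCV=0000
8: · SUBMI
9: ✓ SUBNE  r4←0xaf
10: ✓ SUBPL  r4←0x46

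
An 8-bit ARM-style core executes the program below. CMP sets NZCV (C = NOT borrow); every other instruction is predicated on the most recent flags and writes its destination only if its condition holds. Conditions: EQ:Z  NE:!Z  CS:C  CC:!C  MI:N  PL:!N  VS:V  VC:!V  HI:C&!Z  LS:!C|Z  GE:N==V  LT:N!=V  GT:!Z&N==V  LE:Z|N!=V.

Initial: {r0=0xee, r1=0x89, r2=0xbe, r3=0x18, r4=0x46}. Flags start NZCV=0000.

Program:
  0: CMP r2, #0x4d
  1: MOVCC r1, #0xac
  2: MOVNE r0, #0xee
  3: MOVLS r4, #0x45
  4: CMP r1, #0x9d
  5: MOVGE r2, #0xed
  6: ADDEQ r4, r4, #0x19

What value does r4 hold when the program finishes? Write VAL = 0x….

[0] flags=0011 → (cmp)
[1] flags=0011 CC?F → skip
[2] flags=0011 NE?T → r0=0xee
[3] flags=0011 LS?F → skip
[4] flags=1000 → (cmp)
[5] flags=1000 GE?F → skip
[6] flags=1000 EQ?F → skip

VAL = 0x46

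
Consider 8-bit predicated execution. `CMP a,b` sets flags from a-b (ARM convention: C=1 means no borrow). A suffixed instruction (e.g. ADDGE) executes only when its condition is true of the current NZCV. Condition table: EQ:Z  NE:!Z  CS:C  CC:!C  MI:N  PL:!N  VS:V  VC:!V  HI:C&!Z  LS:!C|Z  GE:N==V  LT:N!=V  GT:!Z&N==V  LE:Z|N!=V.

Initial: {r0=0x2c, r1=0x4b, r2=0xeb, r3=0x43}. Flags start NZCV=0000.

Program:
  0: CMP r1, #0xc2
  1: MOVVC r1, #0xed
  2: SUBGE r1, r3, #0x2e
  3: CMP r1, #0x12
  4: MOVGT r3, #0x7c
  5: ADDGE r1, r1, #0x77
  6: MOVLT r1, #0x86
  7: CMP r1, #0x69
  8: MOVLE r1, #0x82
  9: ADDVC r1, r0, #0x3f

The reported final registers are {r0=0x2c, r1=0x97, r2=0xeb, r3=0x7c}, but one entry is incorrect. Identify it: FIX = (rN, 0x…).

FIX = (r1, 0x82)

[0] flags=1001 → (cmp)
[1] flags=1001 VC?F → skip
[2] flags=1001 GE?T → r1=0x15
[3] flags=0010 → (cmp)
[4] flags=0010 GT?T → r3=0x7c
[5] flags=0010 GE?T → r1=0x8c
[6] flags=0010 LT?F → skip
[7] flags=0011 → (cmp)
[8] flags=0011 LE?T → r1=0x82
[9] flags=0011 VC?F → skip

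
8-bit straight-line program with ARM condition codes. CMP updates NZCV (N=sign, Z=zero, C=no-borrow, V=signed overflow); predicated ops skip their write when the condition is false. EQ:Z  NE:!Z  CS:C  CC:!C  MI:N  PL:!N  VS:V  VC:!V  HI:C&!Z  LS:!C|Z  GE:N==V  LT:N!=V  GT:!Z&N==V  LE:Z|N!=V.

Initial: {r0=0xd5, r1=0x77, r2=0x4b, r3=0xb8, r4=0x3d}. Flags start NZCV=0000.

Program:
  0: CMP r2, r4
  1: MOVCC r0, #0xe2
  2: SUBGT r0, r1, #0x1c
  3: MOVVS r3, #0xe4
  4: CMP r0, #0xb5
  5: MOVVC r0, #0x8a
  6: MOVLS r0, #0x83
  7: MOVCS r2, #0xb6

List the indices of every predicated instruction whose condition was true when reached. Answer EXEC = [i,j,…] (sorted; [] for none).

EXEC = [2,6]

0: ✓ CMP  NZCV=0010
1: · MOVCC
2: ✓ SUBGT  r0←0x5b
3: · MOVVS
4: ✓ CMP  NZCV=1001
5: · MOVVC
6: ✓ MOVLS  r0←0x83
7: · MOVCS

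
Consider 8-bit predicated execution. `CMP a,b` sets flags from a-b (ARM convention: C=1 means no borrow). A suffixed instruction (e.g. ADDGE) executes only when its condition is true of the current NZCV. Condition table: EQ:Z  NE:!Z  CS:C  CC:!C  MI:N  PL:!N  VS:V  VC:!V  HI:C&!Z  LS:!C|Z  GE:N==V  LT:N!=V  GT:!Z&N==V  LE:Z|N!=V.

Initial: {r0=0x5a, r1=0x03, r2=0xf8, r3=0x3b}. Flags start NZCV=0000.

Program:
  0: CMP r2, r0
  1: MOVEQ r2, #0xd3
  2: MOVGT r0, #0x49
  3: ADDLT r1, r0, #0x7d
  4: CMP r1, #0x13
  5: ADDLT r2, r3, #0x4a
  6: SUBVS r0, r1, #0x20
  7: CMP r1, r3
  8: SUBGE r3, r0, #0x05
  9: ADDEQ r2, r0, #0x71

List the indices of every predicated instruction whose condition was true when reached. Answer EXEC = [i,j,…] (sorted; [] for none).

EXEC = [3,5]

0: ✓ CMP  NZCV=1010
1: · MOVEQ
2: · MOVGT
3: ✓ ADDLT  r1←0xd7
4: ✓ CMP  NZCV=1010
5: ✓ ADDLT  r2←0x85
6: · SUBVS
7: ✓ CMP  NZCV=1010
8: · SUBGE
9: · ADDEQ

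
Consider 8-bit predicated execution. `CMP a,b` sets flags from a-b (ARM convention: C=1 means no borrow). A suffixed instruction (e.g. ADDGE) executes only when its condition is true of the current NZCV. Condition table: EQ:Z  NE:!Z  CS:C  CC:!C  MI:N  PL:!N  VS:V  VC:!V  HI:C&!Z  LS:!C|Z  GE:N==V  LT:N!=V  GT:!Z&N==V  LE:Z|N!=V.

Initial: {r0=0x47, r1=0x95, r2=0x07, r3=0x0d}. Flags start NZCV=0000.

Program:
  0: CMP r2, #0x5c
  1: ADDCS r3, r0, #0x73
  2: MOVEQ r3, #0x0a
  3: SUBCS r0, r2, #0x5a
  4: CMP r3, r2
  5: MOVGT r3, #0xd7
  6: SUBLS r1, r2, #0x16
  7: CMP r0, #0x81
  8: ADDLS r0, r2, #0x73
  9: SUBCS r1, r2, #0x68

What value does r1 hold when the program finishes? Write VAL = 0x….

[0] flags=1000 → (cmp)
[1] flags=1000 CS?F → skip
[2] flags=1000 EQ?F → skip
[3] flags=1000 CS?F → skip
[4] flags=0010 → (cmp)
[5] flags=0010 GT?T → r3=0xd7
[6] flags=0010 LS?F → skip
[7] flags=1001 → (cmp)
[8] flags=1001 LS?T → r0=0x7a
[9] flags=1001 CS?F → skip

VAL = 0x95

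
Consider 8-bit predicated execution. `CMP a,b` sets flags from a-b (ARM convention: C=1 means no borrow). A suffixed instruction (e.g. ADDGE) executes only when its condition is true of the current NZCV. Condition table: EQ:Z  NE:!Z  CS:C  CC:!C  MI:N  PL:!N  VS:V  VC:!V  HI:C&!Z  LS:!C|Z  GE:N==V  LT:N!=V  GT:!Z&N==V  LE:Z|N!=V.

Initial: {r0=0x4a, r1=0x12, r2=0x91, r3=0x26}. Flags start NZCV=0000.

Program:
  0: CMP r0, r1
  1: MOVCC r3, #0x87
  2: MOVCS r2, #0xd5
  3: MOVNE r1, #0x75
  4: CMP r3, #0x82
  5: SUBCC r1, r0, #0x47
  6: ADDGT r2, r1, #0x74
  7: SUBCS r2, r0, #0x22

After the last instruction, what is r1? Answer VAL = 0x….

0: ✓ CMP  NZCV=0010
1: · MOVCC
2: ✓ MOVCS  r2←0xd5
3: ✓ MOVNE  r1←0x75
4: ✓ CMP  NZCV=1001
5: ✓ SUBCC  r1←0x03
6: ✓ ADDGT  r2←0x77
7: · SUBCS

VAL = 0x03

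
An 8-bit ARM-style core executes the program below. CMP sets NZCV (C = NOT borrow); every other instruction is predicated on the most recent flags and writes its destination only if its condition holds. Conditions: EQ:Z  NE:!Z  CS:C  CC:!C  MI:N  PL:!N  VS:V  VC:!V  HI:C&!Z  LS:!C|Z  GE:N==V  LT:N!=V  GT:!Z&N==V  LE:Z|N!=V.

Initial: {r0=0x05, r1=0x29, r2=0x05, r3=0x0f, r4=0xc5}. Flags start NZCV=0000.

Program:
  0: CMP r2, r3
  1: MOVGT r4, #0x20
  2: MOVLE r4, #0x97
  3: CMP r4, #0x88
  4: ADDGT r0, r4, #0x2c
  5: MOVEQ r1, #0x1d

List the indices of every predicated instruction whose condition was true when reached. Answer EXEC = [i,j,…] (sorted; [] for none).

[0] flags=1000 → (cmp)
[1] flags=1000 GT?F → skip
[2] flags=1000 LE?T → r4=0x97
[3] flags=0010 → (cmp)
[4] flags=0010 GT?T → r0=0xc3
[5] flags=0010 EQ?F → skip

EXEC = [2,4]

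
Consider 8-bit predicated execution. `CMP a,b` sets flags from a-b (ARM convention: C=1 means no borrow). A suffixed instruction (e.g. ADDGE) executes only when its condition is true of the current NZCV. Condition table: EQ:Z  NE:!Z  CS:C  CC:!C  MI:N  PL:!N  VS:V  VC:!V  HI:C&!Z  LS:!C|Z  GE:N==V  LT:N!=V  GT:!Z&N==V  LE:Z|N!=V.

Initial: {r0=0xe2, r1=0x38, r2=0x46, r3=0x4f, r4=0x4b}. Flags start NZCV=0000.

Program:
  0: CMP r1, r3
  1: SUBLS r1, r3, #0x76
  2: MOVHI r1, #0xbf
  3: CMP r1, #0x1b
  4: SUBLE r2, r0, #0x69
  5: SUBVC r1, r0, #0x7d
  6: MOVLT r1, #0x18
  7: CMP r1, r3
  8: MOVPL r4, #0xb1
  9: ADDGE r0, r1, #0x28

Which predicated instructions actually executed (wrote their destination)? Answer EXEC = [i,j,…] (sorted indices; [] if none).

EXEC = [1,4,5,6]

[0] flags=1000 → (cmp)
[1] flags=1000 LS?T → r1=0xd9
[2] flags=1000 HI?F → skip
[3] flags=1010 → (cmp)
[4] flags=1010 LE?T → r2=0x79
[5] flags=1010 VC?T → r1=0x65
[6] flags=1010 LT?T → r1=0x18
[7] flags=1000 → (cmp)
[8] flags=1000 PL?F → skip
[9] flags=1000 GE?F → skip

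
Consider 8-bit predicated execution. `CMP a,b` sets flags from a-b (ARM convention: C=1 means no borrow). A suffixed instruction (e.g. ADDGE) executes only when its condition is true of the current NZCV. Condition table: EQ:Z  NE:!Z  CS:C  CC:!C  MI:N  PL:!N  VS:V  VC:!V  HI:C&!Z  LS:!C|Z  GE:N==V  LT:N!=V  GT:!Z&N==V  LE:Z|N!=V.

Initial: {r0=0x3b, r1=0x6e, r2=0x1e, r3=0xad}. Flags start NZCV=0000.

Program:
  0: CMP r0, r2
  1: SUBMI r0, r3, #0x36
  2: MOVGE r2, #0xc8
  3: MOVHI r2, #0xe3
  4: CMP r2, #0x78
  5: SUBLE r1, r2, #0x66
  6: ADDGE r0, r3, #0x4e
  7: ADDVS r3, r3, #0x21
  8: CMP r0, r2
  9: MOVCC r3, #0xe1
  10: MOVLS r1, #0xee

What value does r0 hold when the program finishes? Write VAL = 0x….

[0] flags=0010 → (cmp)
[1] flags=0010 MI?F → skip
[2] flags=0010 GE?T → r2=0xc8
[3] flags=0010 HI?T → r2=0xe3
[4] flags=0011 → (cmp)
[5] flags=0011 LE?T → r1=0x7d
[6] flags=0011 GE?F → skip
[7] flags=0011 VS?T → r3=0xce
[8] flags=0000 → (cmp)
[9] flags=0000 CC?T → r3=0xe1
[10] flags=0000 LS?T → r1=0xee

VAL = 0x3b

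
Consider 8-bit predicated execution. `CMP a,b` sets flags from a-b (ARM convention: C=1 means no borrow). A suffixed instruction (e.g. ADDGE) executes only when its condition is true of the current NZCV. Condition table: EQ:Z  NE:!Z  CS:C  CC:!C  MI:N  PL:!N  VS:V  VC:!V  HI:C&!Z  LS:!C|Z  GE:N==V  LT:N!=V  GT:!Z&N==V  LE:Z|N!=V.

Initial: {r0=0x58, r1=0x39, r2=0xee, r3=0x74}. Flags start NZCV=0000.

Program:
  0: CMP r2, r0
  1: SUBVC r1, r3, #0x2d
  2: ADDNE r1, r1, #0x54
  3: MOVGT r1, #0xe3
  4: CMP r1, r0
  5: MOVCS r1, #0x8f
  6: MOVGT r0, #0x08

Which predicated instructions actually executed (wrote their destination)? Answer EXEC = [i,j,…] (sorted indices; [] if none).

EXEC = [1,2,5]

[0] flags=1010 → (cmp)
[1] flags=1010 VC?T → r1=0x47
[2] flags=1010 NE?T → r1=0x9b
[3] flags=1010 GT?F → skip
[4] flags=0011 → (cmp)
[5] flags=0011 CS?T → r1=0x8f
[6] flags=0011 GT?F → skip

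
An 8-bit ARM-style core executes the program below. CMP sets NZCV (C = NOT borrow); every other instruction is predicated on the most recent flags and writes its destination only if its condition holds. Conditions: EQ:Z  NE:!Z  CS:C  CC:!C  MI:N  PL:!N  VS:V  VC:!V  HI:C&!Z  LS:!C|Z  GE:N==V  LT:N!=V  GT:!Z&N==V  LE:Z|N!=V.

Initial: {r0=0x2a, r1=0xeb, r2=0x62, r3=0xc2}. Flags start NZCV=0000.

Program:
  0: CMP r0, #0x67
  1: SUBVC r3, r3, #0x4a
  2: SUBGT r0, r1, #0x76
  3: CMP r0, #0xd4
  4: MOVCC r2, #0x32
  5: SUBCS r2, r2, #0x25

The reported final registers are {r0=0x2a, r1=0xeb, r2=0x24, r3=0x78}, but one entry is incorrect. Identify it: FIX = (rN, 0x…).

FIX = (r2, 0x32)

0: ✓ CMP  NZCV=1000
1: ✓ SUBVC  r3←0x78
2: · SUBGT
3: ✓ CMP  NZCV=0000
4: ✓ MOVCC  r2←0x32
5: · SUBCS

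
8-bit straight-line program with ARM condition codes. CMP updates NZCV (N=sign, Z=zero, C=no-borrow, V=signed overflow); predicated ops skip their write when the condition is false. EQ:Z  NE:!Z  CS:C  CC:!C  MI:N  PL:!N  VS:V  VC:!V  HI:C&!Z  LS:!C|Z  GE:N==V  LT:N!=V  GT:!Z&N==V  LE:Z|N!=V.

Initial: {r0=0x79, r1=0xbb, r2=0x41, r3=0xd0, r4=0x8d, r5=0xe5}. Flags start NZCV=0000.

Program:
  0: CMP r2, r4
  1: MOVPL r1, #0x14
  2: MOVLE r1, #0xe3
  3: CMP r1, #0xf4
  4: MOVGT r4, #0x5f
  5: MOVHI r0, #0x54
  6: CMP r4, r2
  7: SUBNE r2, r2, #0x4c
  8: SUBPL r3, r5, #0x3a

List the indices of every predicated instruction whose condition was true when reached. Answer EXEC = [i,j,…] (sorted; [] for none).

[0] flags=1001 → (cmp)
[1] flags=1001 PL?F → skip
[2] flags=1001 LE?F → skip
[3] flags=1000 → (cmp)
[4] flags=1000 GT?F → skip
[5] flags=1000 HI?F → skip
[6] flags=0011 → (cmp)
[7] flags=0011 NE?T → r2=0xf5
[8] flags=0011 PL?T → r3=0xab

EXEC = [7,8]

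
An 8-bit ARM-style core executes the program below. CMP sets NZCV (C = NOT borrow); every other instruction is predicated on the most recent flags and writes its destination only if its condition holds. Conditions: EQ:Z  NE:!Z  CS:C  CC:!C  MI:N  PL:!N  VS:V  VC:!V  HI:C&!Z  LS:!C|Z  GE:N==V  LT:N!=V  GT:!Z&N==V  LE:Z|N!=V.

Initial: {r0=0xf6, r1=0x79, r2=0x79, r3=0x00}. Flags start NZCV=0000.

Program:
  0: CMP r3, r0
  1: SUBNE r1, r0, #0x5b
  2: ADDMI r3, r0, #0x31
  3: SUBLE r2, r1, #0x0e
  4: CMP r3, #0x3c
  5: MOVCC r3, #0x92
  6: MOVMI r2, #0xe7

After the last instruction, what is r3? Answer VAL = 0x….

[0] flags=0000 → (cmp)
[1] flags=0000 NE?T → r1=0x9b
[2] flags=0000 MI?F → skip
[3] flags=0000 LE?F → skip
[4] flags=1000 → (cmp)
[5] flags=1000 CC?T → r3=0x92
[6] flags=1000 MI?T → r2=0xe7

VAL = 0x92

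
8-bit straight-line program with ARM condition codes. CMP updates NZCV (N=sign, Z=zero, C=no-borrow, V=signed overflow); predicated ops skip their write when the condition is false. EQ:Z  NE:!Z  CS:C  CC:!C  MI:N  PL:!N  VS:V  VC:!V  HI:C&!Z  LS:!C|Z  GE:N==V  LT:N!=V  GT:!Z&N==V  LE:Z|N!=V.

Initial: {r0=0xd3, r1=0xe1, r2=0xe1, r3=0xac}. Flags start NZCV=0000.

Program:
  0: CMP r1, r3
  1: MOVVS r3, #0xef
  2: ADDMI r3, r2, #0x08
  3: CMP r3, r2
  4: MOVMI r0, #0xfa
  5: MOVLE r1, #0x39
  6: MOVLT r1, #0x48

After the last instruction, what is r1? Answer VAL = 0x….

VAL = 0x48

[0] flags=0010 → (cmp)
[1] flags=0010 VS?F → skip
[2] flags=0010 MI?F → skip
[3] flags=1000 → (cmp)
[4] flags=1000 MI?T → r0=0xfa
[5] flags=1000 LE?T → r1=0x39
[6] flags=1000 LT?T → r1=0x48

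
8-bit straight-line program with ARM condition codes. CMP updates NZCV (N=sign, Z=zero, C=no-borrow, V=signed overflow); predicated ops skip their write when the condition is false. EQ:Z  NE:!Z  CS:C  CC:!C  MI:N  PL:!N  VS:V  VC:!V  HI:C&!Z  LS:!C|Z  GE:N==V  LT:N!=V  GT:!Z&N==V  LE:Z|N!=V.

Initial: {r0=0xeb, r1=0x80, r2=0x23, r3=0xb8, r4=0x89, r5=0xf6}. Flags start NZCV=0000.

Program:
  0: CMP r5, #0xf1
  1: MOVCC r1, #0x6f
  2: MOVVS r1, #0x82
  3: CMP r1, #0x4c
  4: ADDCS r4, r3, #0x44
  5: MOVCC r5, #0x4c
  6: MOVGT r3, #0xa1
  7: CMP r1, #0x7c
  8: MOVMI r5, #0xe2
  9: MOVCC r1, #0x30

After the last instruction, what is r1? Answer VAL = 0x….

VAL = 0x80

0: ✓ CMP  NZCV=0010
1: · MOVCC
2: · MOVVS
3: ✓ CMP  NZCV=0011
4: ✓ ADDCS  r4←0xfc
5: · MOVCC
6: · MOVGT
7: ✓ CMP  NZCV=0011
8: · MOVMI
9: · MOVCC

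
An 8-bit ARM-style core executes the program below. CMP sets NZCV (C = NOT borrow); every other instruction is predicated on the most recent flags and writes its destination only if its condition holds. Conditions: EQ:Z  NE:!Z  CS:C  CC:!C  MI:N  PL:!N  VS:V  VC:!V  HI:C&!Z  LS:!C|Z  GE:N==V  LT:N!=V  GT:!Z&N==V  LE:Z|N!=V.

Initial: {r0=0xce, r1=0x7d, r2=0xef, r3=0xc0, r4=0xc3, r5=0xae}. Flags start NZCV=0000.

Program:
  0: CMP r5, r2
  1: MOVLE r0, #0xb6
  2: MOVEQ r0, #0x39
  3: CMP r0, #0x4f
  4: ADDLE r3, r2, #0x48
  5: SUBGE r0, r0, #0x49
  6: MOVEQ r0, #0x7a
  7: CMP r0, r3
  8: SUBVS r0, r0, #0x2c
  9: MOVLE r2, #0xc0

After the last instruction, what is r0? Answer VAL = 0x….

VAL = 0x8a

0: ✓ CMP  NZCV=1000
1: ✓ MOVLE  r0←0xb6
2: · MOVEQ
3: ✓ CMP  NZCV=0011
4: ✓ ADDLE  r3←0x37
5: · SUBGE
6: · MOVEQ
7: ✓ CMP  NZCV=0011
8: ✓ SUBVS  r0←0x8a
9: ✓ MOVLE  r2←0xc0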